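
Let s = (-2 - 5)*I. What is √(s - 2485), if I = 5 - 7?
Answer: I*√2471 ≈ 49.709*I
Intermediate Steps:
I = -2
s = 14 (s = (-2 - 5)*(-2) = -7*(-2) = 14)
√(s - 2485) = √(14 - 2485) = √(-2471) = I*√2471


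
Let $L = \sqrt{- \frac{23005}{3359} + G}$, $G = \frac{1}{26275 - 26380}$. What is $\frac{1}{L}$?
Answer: $- \frac{i \sqrt{213282073095}}{1209442} \approx - 0.38185 i$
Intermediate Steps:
$G = - \frac{1}{105}$ ($G = \frac{1}{-105} = - \frac{1}{105} \approx -0.0095238$)
$L = \frac{2 i \sqrt{213282073095}}{352695}$ ($L = \sqrt{- \frac{23005}{3359} - \frac{1}{105}} = \sqrt{- \frac{2418884}{352695}} = \frac{2 i \sqrt{213282073095}}{352695} \approx 2.6188 i$)
$\frac{1}{L} = \frac{1}{\frac{2}{352695} i \sqrt{213282073095}} = - \frac{i \sqrt{213282073095}}{1209442}$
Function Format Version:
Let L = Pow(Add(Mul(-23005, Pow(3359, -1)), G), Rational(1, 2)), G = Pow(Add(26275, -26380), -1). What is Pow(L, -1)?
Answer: Mul(Rational(-1, 1209442), I, Pow(213282073095, Rational(1, 2))) ≈ Mul(-0.38185, I)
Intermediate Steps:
G = Rational(-1, 105) (G = Pow(-105, -1) = Rational(-1, 105) ≈ -0.0095238)
L = Mul(Rational(2, 352695), I, Pow(213282073095, Rational(1, 2))) (L = Pow(Add(Mul(-23005, Pow(3359, -1)), Rational(-1, 105)), Rational(1, 2)) = Pow(Add(Mul(-23005, Rational(1, 3359)), Rational(-1, 105)), Rational(1, 2)) = Pow(Add(Rational(-23005, 3359), Rational(-1, 105)), Rational(1, 2)) = Pow(Rational(-2418884, 352695), Rational(1, 2)) = Mul(Rational(2, 352695), I, Pow(213282073095, Rational(1, 2))) ≈ Mul(2.6188, I))
Pow(L, -1) = Pow(Mul(Rational(2, 352695), I, Pow(213282073095, Rational(1, 2))), -1) = Mul(Rational(-1, 1209442), I, Pow(213282073095, Rational(1, 2)))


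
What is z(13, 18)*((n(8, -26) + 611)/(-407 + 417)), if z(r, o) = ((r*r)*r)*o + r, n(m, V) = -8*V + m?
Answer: 32715293/10 ≈ 3.2715e+6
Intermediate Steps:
n(m, V) = m - 8*V
z(r, o) = r + o*r**3 (z(r, o) = (r**2*r)*o + r = r**3*o + r = o*r**3 + r = r + o*r**3)
z(13, 18)*((n(8, -26) + 611)/(-407 + 417)) = (13 + 18*13**3)*(((8 - 8*(-26)) + 611)/(-407 + 417)) = (13 + 18*2197)*(((8 + 208) + 611)/10) = (13 + 39546)*((216 + 611)*(1/10)) = 39559*(827*(1/10)) = 39559*(827/10) = 32715293/10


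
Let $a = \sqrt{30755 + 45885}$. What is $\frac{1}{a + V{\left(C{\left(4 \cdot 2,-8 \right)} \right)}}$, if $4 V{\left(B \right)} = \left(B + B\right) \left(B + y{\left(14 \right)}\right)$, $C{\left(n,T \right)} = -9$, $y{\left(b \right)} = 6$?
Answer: $- \frac{54}{305831} + \frac{16 \sqrt{4790}}{305831} \approx 0.0034442$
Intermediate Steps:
$V{\left(B \right)} = \frac{B \left(6 + B\right)}{2}$ ($V{\left(B \right)} = \frac{\left(B + B\right) \left(B + 6\right)}{4} = \frac{2 B \left(6 + B\right)}{4} = \frac{B \left(6 + B\right)}{2}$)
$a = 4 \sqrt{4790}$ ($a = \sqrt{76640} = 4 \sqrt{4790} \approx 276.84$)
$\frac{1}{a + V{\left(C{\left(4 \cdot 2,-8 \right)} \right)}} = \frac{1}{4 \sqrt{4790} + \frac{1}{2} \left(-9\right) \left(6 - 9\right)} = \frac{1}{4 \sqrt{4790} + \frac{1}{2} \left(-9\right) \left(-3\right)} = \frac{1}{4 \sqrt{4790} + \frac{27}{2}} = \frac{1}{\frac{27}{2} + 4 \sqrt{4790}}$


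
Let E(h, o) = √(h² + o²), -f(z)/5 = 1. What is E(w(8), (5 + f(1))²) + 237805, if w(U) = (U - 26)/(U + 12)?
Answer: 2378059/10 ≈ 2.3781e+5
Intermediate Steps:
f(z) = -5 (f(z) = -5*1 = -5)
w(U) = (-26 + U)/(12 + U)
E(w(8), (5 + f(1))²) + 237805 = √(((-26 + 8)/(12 + 8))² + ((5 - 5)²)²) + 237805 = √((-18/20)² + (0²)²) + 237805 = √(((1/20)*(-18))² + 0²) + 237805 = √((-9/10)² + 0) + 237805 = √(81/100 + 0) + 237805 = √(81/100) + 237805 = 9/10 + 237805 = 2378059/10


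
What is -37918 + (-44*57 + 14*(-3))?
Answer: -40468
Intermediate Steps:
-37918 + (-44*57 + 14*(-3)) = -37918 + (-2508 - 42) = -37918 - 2550 = -40468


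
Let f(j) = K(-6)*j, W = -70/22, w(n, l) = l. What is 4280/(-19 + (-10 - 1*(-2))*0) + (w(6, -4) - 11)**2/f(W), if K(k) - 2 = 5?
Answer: -219125/931 ≈ -235.37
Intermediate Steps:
K(k) = 7 (K(k) = 2 + 5 = 7)
W = -35/11 (W = -70*1/22 = -35/11 ≈ -3.1818)
f(j) = 7*j
4280/(-19 + (-10 - 1*(-2))*0) + (w(6, -4) - 11)**2/f(W) = 4280/(-19 + (-10 - 1*(-2))*0) + (-4 - 11)**2/((7*(-35/11))) = 4280/(-19 + (-10 + 2)*0) + (-15)**2/(-245/11) = 4280/(-19 - 8*0) + 225*(-11/245) = 4280/(-19 + 0) - 495/49 = 4280/(-19) - 495/49 = 4280*(-1/19) - 495/49 = -4280/19 - 495/49 = -219125/931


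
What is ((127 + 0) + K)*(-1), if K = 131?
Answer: -258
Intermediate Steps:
((127 + 0) + K)*(-1) = ((127 + 0) + 131)*(-1) = (127 + 131)*(-1) = 258*(-1) = -258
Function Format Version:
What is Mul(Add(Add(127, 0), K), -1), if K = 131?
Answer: -258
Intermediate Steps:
Mul(Add(Add(127, 0), K), -1) = Mul(Add(Add(127, 0), 131), -1) = Mul(Add(127, 131), -1) = Mul(258, -1) = -258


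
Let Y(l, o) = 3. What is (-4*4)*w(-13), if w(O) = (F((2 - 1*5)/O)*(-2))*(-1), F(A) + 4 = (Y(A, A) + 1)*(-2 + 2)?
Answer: 128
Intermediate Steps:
F(A) = -4 (F(A) = -4 + (3 + 1)*(-2 + 2) = -4 + 4*0 = -4 + 0 = -4)
w(O) = -8 (w(O) = -4*(-2)*(-1) = 8*(-1) = -8)
(-4*4)*w(-13) = -4*4*(-8) = -16*(-8) = 128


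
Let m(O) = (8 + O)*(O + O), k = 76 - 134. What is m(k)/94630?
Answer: 580/9463 ≈ 0.061291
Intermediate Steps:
k = -58
m(O) = 2*O*(8 + O) (m(O) = (8 + O)*(2*O) = 2*O*(8 + O))
m(k)/94630 = (2*(-58)*(8 - 58))/94630 = (2*(-58)*(-50))*(1/94630) = 5800*(1/94630) = 580/9463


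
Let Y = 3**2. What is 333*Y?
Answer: 2997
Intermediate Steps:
Y = 9
333*Y = 333*9 = 2997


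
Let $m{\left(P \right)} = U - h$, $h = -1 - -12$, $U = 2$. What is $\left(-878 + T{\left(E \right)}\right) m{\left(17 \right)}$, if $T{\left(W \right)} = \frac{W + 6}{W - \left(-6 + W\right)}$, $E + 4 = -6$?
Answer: $7908$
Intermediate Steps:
$h = 11$ ($h = -1 + 12 = 11$)
$E = -10$ ($E = -4 - 6 = -10$)
$m{\left(P \right)} = -9$ ($m{\left(P \right)} = 2 - 11 = -9$)
$T{\left(W \right)} = 1 + \frac{W}{6}$ ($T{\left(W \right)} = \frac{6 + W}{6} = \left(6 + W\right) \frac{1}{6} = 1 + \frac{W}{6}$)
$\left(-878 + T{\left(E \right)}\right) m{\left(17 \right)} = \left(-878 + \left(1 + \frac{1}{6} \left(-10\right)\right)\right) \left(-9\right) = \left(-878 + \left(1 - \frac{5}{3}\right)\right) \left(-9\right) = \left(-878 - \frac{2}{3}\right) \left(-9\right) = \left(- \frac{2636}{3}\right) \left(-9\right) = 7908$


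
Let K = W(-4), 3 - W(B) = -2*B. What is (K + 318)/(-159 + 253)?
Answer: 313/94 ≈ 3.3298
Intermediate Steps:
W(B) = 3 + 2*B (W(B) = 3 - (-2)*B = 3 + 2*B)
K = -5 (K = 3 + 2*(-4) = 3 - 8 = -5)
(K + 318)/(-159 + 253) = (-5 + 318)/(-159 + 253) = 313/94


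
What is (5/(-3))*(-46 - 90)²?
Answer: -92480/3 ≈ -30827.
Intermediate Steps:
(5/(-3))*(-46 - 90)² = (5*(-⅓))*(-136)² = -5/3*18496 = -92480/3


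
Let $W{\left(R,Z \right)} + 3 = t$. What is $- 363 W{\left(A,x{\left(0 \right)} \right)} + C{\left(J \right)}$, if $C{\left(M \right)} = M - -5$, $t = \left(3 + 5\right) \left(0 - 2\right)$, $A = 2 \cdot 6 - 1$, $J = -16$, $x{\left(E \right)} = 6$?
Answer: $6886$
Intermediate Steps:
$A = 11$ ($A = 12 - 1 = 11$)
$t = -16$ ($t = 8 \left(-2\right) = -16$)
$W{\left(R,Z \right)} = -19$ ($W{\left(R,Z \right)} = -3 - 16 = -19$)
$C{\left(M \right)} = 5 + M$ ($C{\left(M \right)} = M + 5 = 5 + M$)
$- 363 W{\left(A,x{\left(0 \right)} \right)} + C{\left(J \right)} = \left(-363\right) \left(-19\right) + \left(5 - 16\right) = 6897 - 11 = 6886$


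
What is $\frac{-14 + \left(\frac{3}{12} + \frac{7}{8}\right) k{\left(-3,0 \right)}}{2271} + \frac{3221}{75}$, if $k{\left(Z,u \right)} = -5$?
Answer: $\frac{6500817}{151400} \approx 42.938$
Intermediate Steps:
$\frac{-14 + \left(\frac{3}{12} + \frac{7}{8}\right) k{\left(-3,0 \right)}}{2271} + \frac{3221}{75} = \frac{-14 + \left(\frac{3}{12} + \frac{7}{8}\right) \left(-5\right)}{2271} + \frac{3221}{75} = \left(-14 + \left(3 \cdot \frac{1}{12} + 7 \cdot \frac{1}{8}\right) \left(-5\right)\right) \frac{1}{2271} + 3221 \cdot \frac{1}{75} = \left(-14 + \left(\frac{1}{4} + \frac{7}{8}\right) \left(-5\right)\right) \frac{1}{2271} + \frac{3221}{75} = \left(-14 + \frac{9}{8} \left(-5\right)\right) \frac{1}{2271} + \frac{3221}{75} = \left(-14 - \frac{45}{8}\right) \frac{1}{2271} + \frac{3221}{75} = \left(- \frac{157}{8}\right) \frac{1}{2271} + \frac{3221}{75} = - \frac{157}{18168} + \frac{3221}{75} = \frac{6500817}{151400}$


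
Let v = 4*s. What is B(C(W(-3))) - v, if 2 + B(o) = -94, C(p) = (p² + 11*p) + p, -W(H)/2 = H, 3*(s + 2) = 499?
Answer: -2260/3 ≈ -753.33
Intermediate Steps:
s = 493/3 (s = -2 + (⅓)*499 = -2 + 499/3 = 493/3 ≈ 164.33)
W(H) = -2*H
C(p) = p² + 12*p
B(o) = -96 (B(o) = -2 - 94 = -96)
v = 1972/3 (v = 4*(493/3) = 1972/3 ≈ 657.33)
B(C(W(-3))) - v = -96 - 1*1972/3 = -96 - 1972/3 = -2260/3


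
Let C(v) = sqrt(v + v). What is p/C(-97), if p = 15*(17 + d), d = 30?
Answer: -705*I*sqrt(194)/194 ≈ -50.616*I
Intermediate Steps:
C(v) = sqrt(2)*sqrt(v) (C(v) = sqrt(2*v) = sqrt(2)*sqrt(v))
p = 705 (p = 15*(17 + 30) = 15*47 = 705)
p/C(-97) = 705/((sqrt(2)*sqrt(-97))) = 705/((sqrt(2)*(I*sqrt(97)))) = 705/((I*sqrt(194))) = 705*(-I*sqrt(194)/194) = -705*I*sqrt(194)/194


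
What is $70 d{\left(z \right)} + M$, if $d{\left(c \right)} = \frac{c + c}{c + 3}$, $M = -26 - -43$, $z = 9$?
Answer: $122$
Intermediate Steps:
$M = 17$ ($M = -26 + 43 = 17$)
$d{\left(c \right)} = \frac{2 c}{3 + c}$
$70 d{\left(z \right)} + M = 70 \cdot 2 \cdot 9 \frac{1}{3 + 9} + 17 = 70 \cdot 2 \cdot 9 \cdot \frac{1}{12} + 17 = 70 \cdot \frac{3}{2} + 17 = 105 + 17 = 122$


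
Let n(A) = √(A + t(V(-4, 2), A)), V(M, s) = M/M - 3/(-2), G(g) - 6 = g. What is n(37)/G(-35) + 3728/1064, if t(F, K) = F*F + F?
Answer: 466/133 - √183/58 ≈ 3.2705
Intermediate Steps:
G(g) = 6 + g
V(M, s) = 5/2 (V(M, s) = 1 - 3*(-½) = 1 + 3/2 = 5/2)
t(F, K) = F + F² (t(F, K) = F² + F = F + F²)
n(A) = √(35/4 + A) (n(A) = √(A + 5*(1 + 5/2)/2) = √(A + (5/2)*(7/2)) = √(A + 35/4) = √(35/4 + A))
n(37)/G(-35) + 3728/1064 = (√(35 + 4*37)/2)/(6 - 35) + 3728/1064 = (√(35 + 148)/2)/(-29) + 3728*(1/1064) = (√183/2)*(-1/29) + 466/133 = -√183/58 + 466/133 = 466/133 - √183/58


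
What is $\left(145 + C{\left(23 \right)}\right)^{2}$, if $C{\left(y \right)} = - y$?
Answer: $14884$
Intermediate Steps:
$\left(145 + C{\left(23 \right)}\right)^{2} = \left(145 - 23\right)^{2} = 122^{2} = 14884$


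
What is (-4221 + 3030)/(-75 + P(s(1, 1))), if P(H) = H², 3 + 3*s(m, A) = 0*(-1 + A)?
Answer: 1191/74 ≈ 16.095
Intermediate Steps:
s(m, A) = -1 (s(m, A) = -1 + (0*(-1 + A))/3 = -1 + (⅓)*0 = -1 + 0 = -1)
(-4221 + 3030)/(-75 + P(s(1, 1))) = (-4221 + 3030)/(-75 + (-1)²) = -1191/(-75 + 1) = -1191/(-74) = -1191*(-1/74) = 1191/74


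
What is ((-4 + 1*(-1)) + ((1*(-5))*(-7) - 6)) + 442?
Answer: 466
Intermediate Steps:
((-4 + 1*(-1)) + ((1*(-5))*(-7) - 6)) + 442 = ((-4 - 1) + (-5*(-7) - 6)) + 442 = (-5 + (35 - 6)) + 442 = (-5 + 29) + 442 = 24 + 442 = 466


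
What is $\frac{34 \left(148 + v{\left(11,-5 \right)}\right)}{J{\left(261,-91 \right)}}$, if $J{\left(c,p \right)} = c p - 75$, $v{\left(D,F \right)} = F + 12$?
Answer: $- \frac{2635}{11913} \approx -0.22119$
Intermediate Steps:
$v{\left(D,F \right)} = 12 + F$
$J{\left(c,p \right)} = -75 + c p$
$\frac{34 \left(148 + v{\left(11,-5 \right)}\right)}{J{\left(261,-91 \right)}} = \frac{34 \left(148 + \left(12 - 5\right)\right)}{-75 + 261 \left(-91\right)} = \frac{34 \left(148 + 7\right)}{-75 - 23751} = \frac{34 \cdot 155}{-23826} = 5270 \left(- \frac{1}{23826}\right) = - \frac{2635}{11913}$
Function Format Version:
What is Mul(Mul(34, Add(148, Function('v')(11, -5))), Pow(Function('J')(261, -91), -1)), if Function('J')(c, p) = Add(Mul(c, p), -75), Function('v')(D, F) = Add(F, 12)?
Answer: Rational(-2635, 11913) ≈ -0.22119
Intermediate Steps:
Function('v')(D, F) = Add(12, F)
Function('J')(c, p) = Add(-75, Mul(c, p))
Mul(Mul(34, Add(148, Function('v')(11, -5))), Pow(Function('J')(261, -91), -1)) = Mul(Mul(34, Add(148, Add(12, -5))), Pow(Add(-75, Mul(261, -91)), -1)) = Mul(Mul(34, Add(148, 7)), Pow(Add(-75, -23751), -1)) = Mul(Mul(34, 155), Pow(-23826, -1)) = Mul(5270, Rational(-1, 23826)) = Rational(-2635, 11913)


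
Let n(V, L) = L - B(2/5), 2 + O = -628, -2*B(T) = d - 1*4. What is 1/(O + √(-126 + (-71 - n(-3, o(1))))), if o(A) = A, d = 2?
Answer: -630/397097 - I*√197/397097 ≈ -0.0015865 - 3.5346e-5*I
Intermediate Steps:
B(T) = 1 (B(T) = -(2 - 1*4)/2 = -(2 - 4)/2 = -½*(-2) = 1)
O = -630 (O = -2 - 628 = -630)
n(V, L) = -1 + L (n(V, L) = L - 1*1 = L - 1 = -1 + L)
1/(O + √(-126 + (-71 - n(-3, o(1))))) = 1/(-630 + √(-126 + (-71 - (-1 + 1)))) = 1/(-630 + √(-126 + (-71 - 1*0))) = 1/(-630 + √(-126 + (-71 + 0))) = 1/(-630 + √(-126 - 71)) = 1/(-630 + √(-197)) = 1/(-630 + I*√197)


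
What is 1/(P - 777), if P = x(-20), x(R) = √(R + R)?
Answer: -777/603769 - 2*I*√10/603769 ≈ -0.0012869 - 1.0475e-5*I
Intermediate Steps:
x(R) = √2*√R (x(R) = √(2*R) = √2*√R)
P = 2*I*√10 (P = √2*√(-20) = √2*(2*I*√5) = 2*I*√10 ≈ 6.3246*I)
1/(P - 777) = 1/(2*I*√10 - 777) = 1/(-777 + 2*I*√10)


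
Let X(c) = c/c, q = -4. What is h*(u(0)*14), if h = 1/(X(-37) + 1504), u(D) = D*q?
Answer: 0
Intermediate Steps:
X(c) = 1
u(D) = -4*D (u(D) = D*(-4) = -4*D)
h = 1/1505 (h = 1/(1 + 1504) = 1/1505 ≈ 0.00066445)
h*(u(0)*14) = (-4*0*14)/1505 = (0*14)/1505 = (1/1505)*0 = 0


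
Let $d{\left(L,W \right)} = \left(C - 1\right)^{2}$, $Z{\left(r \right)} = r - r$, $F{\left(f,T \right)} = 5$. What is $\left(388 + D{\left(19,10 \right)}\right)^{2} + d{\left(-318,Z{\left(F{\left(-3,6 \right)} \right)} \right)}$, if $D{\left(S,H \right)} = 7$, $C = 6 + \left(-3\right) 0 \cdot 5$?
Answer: $156050$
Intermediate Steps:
$C = 6$ ($C = 6 + 0 \cdot 5 = 6 + 0 = 6$)
$Z{\left(r \right)} = 0$
$d{\left(L,W \right)} = 25$ ($d{\left(L,W \right)} = \left(6 - 1\right)^{2} = 5^{2} = 25$)
$\left(388 + D{\left(19,10 \right)}\right)^{2} + d{\left(-318,Z{\left(F{\left(-3,6 \right)} \right)} \right)} = \left(388 + 7\right)^{2} + 25 = 395^{2} + 25 = 156025 + 25 = 156050$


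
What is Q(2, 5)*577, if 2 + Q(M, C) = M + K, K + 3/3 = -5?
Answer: -3462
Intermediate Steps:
K = -6 (K = -1 - 5 = -6)
Q(M, C) = -8 + M (Q(M, C) = -2 + (M - 6) = -2 + (-6 + M) = -8 + M)
Q(2, 5)*577 = (-8 + 2)*577 = -6*577 = -3462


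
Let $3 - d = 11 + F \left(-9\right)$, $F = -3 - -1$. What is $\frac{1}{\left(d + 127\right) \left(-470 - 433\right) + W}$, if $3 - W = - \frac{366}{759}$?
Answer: $- \frac{253}{23073478} \approx -1.0965 \cdot 10^{-5}$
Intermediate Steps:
$W = \frac{881}{253}$ ($W = 3 - - \frac{366}{759} = 3 - \left(-366\right) \frac{1}{759} = 3 - - \frac{122}{253} = 3 + \frac{122}{253} = \frac{881}{253} \approx 3.4822$)
$F = -2$ ($F = -3 + 1 = -2$)
$d = -26$ ($d = 3 - \left(11 - -18\right) = 3 - \left(11 + 18\right) = 3 - 29 = -26$)
$\frac{1}{\left(d + 127\right) \left(-470 - 433\right) + W} = \frac{1}{\left(-26 + 127\right) \left(-470 - 433\right) + \frac{881}{253}} = \frac{1}{101 \left(-903\right) + \frac{881}{253}} = \frac{1}{-91203 + \frac{881}{253}} = \frac{1}{- \frac{23073478}{253}} = - \frac{253}{23073478}$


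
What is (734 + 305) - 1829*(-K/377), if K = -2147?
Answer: -3535160/377 ≈ -9377.1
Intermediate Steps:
(734 + 305) - 1829*(-K/377) = (734 + 305) - 1829/((-377/(-2147))) = 1039 - 1829/((-377*(-1/2147))) = 1039 - 1829/377/2147 = 1039 - 1829*2147/377 = 1039 - 3926863/377 = -3535160/377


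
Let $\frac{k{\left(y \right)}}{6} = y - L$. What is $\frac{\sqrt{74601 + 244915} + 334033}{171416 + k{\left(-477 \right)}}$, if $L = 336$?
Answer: $\frac{334033}{166538} + \frac{23 \sqrt{151}}{83269} \approx 2.0091$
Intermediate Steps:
$k{\left(y \right)} = -2016 + 6 y$ ($k{\left(y \right)} = 6 \left(y - 336\right) = 6 \left(-336 + y\right) = -2016 + 6 y$)
$\frac{\sqrt{74601 + 244915} + 334033}{171416 + k{\left(-477 \right)}} = \frac{\sqrt{74601 + 244915} + 334033}{171416 + \left(-2016 + 6 \left(-477\right)\right)} = \frac{\sqrt{319516} + 334033}{171416 - 4878} = \frac{46 \sqrt{151} + 334033}{171416 - 4878} = \frac{334033 + 46 \sqrt{151}}{166538} = \left(334033 + 46 \sqrt{151}\right) \frac{1}{166538} = \frac{334033}{166538} + \frac{23 \sqrt{151}}{83269}$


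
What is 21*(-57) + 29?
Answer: -1168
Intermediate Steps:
21*(-57) + 29 = -1197 + 29 = -1168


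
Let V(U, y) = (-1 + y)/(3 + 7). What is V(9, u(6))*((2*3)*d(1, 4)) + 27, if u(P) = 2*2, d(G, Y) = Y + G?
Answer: 36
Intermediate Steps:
d(G, Y) = G + Y
u(P) = 4
V(U, y) = -⅒ + y/10 (V(U, y) = (-1 + y)/10 = (-1 + y)*(⅒) = -⅒ + y/10)
V(9, u(6))*((2*3)*d(1, 4)) + 27 = (-⅒ + (⅒)*4)*((2*3)*(1 + 4)) + 27 = (-⅒ + ⅖)*(6*5) + 27 = (3/10)*30 + 27 = 9 + 27 = 36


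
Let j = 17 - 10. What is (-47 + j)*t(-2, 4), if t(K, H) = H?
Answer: -160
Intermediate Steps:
j = 7
(-47 + j)*t(-2, 4) = (-47 + 7)*4 = -40*4 = -160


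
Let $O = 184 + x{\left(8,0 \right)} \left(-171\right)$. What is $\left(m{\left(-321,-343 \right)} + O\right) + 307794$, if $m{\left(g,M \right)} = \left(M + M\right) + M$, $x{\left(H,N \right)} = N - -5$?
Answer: $306094$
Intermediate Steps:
$x{\left(H,N \right)} = 5 + N$ ($x{\left(H,N \right)} = N + 5 = 5 + N$)
$O = -671$ ($O = 184 + \left(5 + 0\right) \left(-171\right) = 184 + 5 \left(-171\right) = 184 - 855 = -671$)
$m{\left(g,M \right)} = 3 M$ ($m{\left(g,M \right)} = 2 M + M = 3 M$)
$\left(m{\left(-321,-343 \right)} + O\right) + 307794 = \left(3 \left(-343\right) - 671\right) + 307794 = \left(-1029 - 671\right) + 307794 = -1700 + 307794 = 306094$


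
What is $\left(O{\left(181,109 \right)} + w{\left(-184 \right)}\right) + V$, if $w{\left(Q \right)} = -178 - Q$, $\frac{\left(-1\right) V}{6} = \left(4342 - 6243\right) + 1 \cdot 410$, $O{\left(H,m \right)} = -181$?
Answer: $8771$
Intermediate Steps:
$V = 8946$ ($V = - 6 \left(\left(4342 - 6243\right) + 1 \cdot 410\right) = - 6 \left(-1901 + 410\right) = \left(-6\right) \left(-1491\right) = 8946$)
$\left(O{\left(181,109 \right)} + w{\left(-184 \right)}\right) + V = \left(-181 - -6\right) + 8946 = \left(-181 + \left(-178 + 184\right)\right) + 8946 = \left(-181 + 6\right) + 8946 = -175 + 8946 = 8771$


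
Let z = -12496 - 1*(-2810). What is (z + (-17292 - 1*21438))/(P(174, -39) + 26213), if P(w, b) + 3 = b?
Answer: -48416/26171 ≈ -1.8500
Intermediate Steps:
P(w, b) = -3 + b
z = -9686 (z = -12496 + 2810 = -9686)
(z + (-17292 - 1*21438))/(P(174, -39) + 26213) = (-9686 + (-17292 - 1*21438))/((-3 - 39) + 26213) = (-9686 + (-17292 - 21438))/(-42 + 26213) = (-9686 - 38730)/26171 = -48416*1/26171 = -48416/26171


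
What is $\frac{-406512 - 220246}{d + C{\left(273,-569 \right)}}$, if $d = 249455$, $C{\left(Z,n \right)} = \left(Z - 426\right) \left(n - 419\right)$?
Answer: $- \frac{626758}{400619} \approx -1.5645$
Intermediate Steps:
$C{\left(Z,n \right)} = \left(-426 + Z\right) \left(-419 + n\right)$
$\frac{-406512 - 220246}{d + C{\left(273,-569 \right)}} = \frac{-406512 - 220246}{249455 + \left(178494 - -242394 - 114387 + 273 \left(-569\right)\right)} = - \frac{626758}{249455 + \left(178494 + 242394 - 114387 - 155337\right)} = - \frac{626758}{249455 + 151164} = - \frac{626758}{400619}$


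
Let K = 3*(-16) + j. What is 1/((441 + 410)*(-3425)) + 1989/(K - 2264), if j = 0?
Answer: -341017111/396395800 ≈ -0.86029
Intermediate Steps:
K = -48 (K = 3*(-16) + 0 = -48 + 0 = -48)
1/((441 + 410)*(-3425)) + 1989/(K - 2264) = 1/((441 + 410)*(-3425)) + 1989/(-48 - 2264) = -1/3425/851 + 1989/(-2312) = (1/851)*(-1/3425) + 1989*(-1/2312) = -1/2914675 - 117/136 = -341017111/396395800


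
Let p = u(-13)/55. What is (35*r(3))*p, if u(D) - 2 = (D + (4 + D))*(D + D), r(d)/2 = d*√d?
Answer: 24108*√3/11 ≈ 3796.0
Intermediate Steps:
r(d) = 2*d^(3/2) (r(d) = 2*(d*√d) = 2*d^(3/2))
u(D) = 2 + 2*D*(4 + 2*D) (u(D) = 2 + (D + (4 + D))*(D + D) = 2 + (4 + 2*D)*(2*D) = 2 + 2*D*(4 + 2*D))
p = 574/55 (p = (2 + 4*(-13)² + 8*(-13))/55 = (2 + 4*169 - 104)*(1/55) = (2 + 676 - 104)*(1/55) = 574*(1/55) = 574/55 ≈ 10.436)
(35*r(3))*p = (35*(2*3^(3/2)))*(574/55) = (35*(2*(3*√3)))*(574/55) = (35*(6*√3))*(574/55) = (210*√3)*(574/55) = 24108*√3/11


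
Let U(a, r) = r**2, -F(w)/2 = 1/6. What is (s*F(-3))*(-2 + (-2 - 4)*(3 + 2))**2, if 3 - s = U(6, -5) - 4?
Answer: 6144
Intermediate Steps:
F(w) = -1/3 (F(w) = -2/6 = -2*1/6 = -1/3)
s = -18 (s = 3 - ((-5)**2 - 4) = 3 - (25 - 4) = 3 - 1*21 = 3 - 21 = -18)
(s*F(-3))*(-2 + (-2 - 4)*(3 + 2))**2 = (-18*(-1/3))*(-2 + (-2 - 4)*(3 + 2))**2 = 6*(-2 - 6*5)**2 = 6*(-2 - 30)**2 = 6*(-32)**2 = 6*1024 = 6144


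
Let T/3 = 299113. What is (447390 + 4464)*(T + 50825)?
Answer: 428431696056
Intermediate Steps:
T = 897339 (T = 3*299113 = 897339)
(447390 + 4464)*(T + 50825) = (447390 + 4464)*(897339 + 50825) = 451854*948164 = 428431696056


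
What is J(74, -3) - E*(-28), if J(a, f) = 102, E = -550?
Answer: -15298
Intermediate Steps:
J(74, -3) - E*(-28) = 102 - (-550)*(-28) = 102 - 1*15400 = 102 - 15400 = -15298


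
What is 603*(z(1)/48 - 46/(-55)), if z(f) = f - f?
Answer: 27738/55 ≈ 504.33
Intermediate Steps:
z(f) = 0
603*(z(1)/48 - 46/(-55)) = 603*(0/48 - 46/(-55)) = 603*(0*(1/48) - 46*(-1/55)) = 603*(0 + 46/55) = 603*(46/55) = 27738/55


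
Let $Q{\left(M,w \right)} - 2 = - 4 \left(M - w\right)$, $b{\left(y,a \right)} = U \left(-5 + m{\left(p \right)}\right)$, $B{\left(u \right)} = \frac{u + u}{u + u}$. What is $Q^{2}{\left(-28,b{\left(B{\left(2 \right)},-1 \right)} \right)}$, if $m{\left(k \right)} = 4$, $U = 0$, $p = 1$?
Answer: $12996$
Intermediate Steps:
$B{\left(u \right)} = 1$ ($B{\left(u \right)} = \frac{2 u}{2 u} = 2 u \frac{1}{2 u} = 1$)
$b{\left(y,a \right)} = 0$ ($b{\left(y,a \right)} = 0 \left(-5 + 4\right) = 0 \left(-1\right) = 0$)
$Q{\left(M,w \right)} = 2 - 4 M + 4 w$ ($Q{\left(M,w \right)} = 2 - 4 \left(M - w\right) = 2 - \left(- 4 w + 4 M\right) = 2 - 4 M + 4 w$)
$Q^{2}{\left(-28,b{\left(B{\left(2 \right)},-1 \right)} \right)} = \left(2 - -112 + 4 \cdot 0\right)^{2} = \left(2 + 112 + 0\right)^{2} = 114^{2} = 12996$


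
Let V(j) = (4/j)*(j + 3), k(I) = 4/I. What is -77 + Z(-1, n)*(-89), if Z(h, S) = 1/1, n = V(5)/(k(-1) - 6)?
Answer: -166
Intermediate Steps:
V(j) = 4*(3 + j)/j (V(j) = (4/j)*(3 + j) = 4*(3 + j)/j)
n = -16/25 (n = (4 + 12/5)/(4/(-1) - 6) = (4 + 12*(⅕))/(4*(-1) - 6) = (4 + 12/5)/(-4 - 6) = (32/5)/(-10) = (32/5)*(-⅒) = -16/25 ≈ -0.64000)
Z(h, S) = 1
-77 + Z(-1, n)*(-89) = -77 + 1*(-89) = -77 - 89 = -166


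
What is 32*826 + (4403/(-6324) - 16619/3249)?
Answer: 10646477179/402876 ≈ 26426.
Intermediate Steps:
32*826 + (4403/(-6324) - 16619/3249) = 26432 + (4403*(-1/6324) - 16619*1/3249) = 26432 + (-259/372 - 16619/3249) = 26432 - 2341253/402876 = 10646477179/402876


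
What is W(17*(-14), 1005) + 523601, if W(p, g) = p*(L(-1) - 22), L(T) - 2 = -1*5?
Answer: 529551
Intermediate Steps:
L(T) = -3 (L(T) = 2 - 1*5 = 2 - 5 = -3)
W(p, g) = -25*p (W(p, g) = p*(-3 - 22) = p*(-25) = -25*p)
W(17*(-14), 1005) + 523601 = -425*(-14) + 523601 = -25*(-238) + 523601 = 5950 + 523601 = 529551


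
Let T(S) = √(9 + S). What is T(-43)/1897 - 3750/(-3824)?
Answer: 1875/1912 + I*√34/1897 ≈ 0.98065 + 0.0030738*I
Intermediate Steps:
T(-43)/1897 - 3750/(-3824) = √(9 - 43)/1897 - 3750/(-3824) = √(-34)*(1/1897) - 3750*(-1/3824) = (I*√34)*(1/1897) + 1875/1912 = I*√34/1897 + 1875/1912 = 1875/1912 + I*√34/1897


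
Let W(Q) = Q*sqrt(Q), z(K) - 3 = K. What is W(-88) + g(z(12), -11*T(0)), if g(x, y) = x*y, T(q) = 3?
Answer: -495 - 176*I*sqrt(22) ≈ -495.0 - 825.51*I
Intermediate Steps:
z(K) = 3 + K
W(Q) = Q**(3/2)
W(-88) + g(z(12), -11*T(0)) = (-88)**(3/2) + (3 + 12)*(-11*3) = -176*I*sqrt(22) + 15*(-33) = -176*I*sqrt(22) - 495 = -495 - 176*I*sqrt(22)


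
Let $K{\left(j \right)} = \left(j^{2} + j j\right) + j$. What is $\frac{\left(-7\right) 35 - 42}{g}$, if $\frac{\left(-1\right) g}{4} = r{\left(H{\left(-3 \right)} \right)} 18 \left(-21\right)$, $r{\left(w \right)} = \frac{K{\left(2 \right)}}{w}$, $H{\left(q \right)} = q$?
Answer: $\frac{41}{720} \approx 0.056944$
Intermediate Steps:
$K{\left(j \right)} = j + 2 j^{2}$ ($K{\left(j \right)} = \left(j^{2} + j^{2}\right) + j = 2 j^{2} + j = j + 2 j^{2}$)
$r{\left(w \right)} = \frac{10}{w}$ ($r{\left(w \right)} = \frac{2 \left(1 + 2 \cdot 2\right)}{w} = \frac{2 \left(1 + 4\right)}{w} = \frac{2 \cdot 5}{w} = \frac{10}{w}$)
$g = -5040$ ($g = - 4 \frac{10}{-3} \cdot 18 \left(-21\right) = - 4 \cdot 10 \left(- \frac{1}{3}\right) 18 \left(-21\right) = - 4 \left(- \frac{10}{3}\right) 18 \left(-21\right) = - 4 \left(\left(-60\right) \left(-21\right)\right) = \left(-4\right) 1260 = -5040$)
$\frac{\left(-7\right) 35 - 42}{g} = \frac{\left(-7\right) 35 - 42}{-5040} = \left(-245 - 42\right) \left(- \frac{1}{5040}\right) = \left(-287\right) \left(- \frac{1}{5040}\right) = \frac{41}{720}$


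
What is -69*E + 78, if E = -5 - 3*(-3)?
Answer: -198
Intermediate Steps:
E = 4 (E = -5 + 9 = 4)
-69*E + 78 = -69*4 + 78 = -276 + 78 = -198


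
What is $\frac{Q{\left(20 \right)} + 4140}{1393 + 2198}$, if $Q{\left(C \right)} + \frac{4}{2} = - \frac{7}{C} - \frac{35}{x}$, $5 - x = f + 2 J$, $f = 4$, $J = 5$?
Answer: $\frac{745477}{646380} \approx 1.1533$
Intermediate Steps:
$x = -9$ ($x = 5 - \left(4 + 2 \cdot 5\right) = 5 - \left(4 + 10\right) = 5 - 14 = -9$)
$Q{\left(C \right)} = \frac{17}{9} - \frac{7}{C}$ ($Q{\left(C \right)} = -2 - \left(- \frac{35}{9} + \frac{7}{C}\right) = -2 + \left(- \frac{7}{C} + \frac{35}{9}\right) = -2 + \left(\frac{35}{9} - \frac{7}{C}\right) = \frac{17}{9} - \frac{7}{C}$)
$\frac{Q{\left(20 \right)} + 4140}{1393 + 2198} = \frac{\left(\frac{17}{9} - \frac{7}{20}\right) + 4140}{1393 + 2198} = \frac{\left(\frac{17}{9} - \frac{7}{20}\right) + 4140}{3591} = \left(\left(\frac{17}{9} - \frac{7}{20}\right) + 4140\right) \frac{1}{3591} = \left(\frac{277}{180} + 4140\right) \frac{1}{3591} = \frac{745477}{180} \cdot \frac{1}{3591} = \frac{745477}{646380}$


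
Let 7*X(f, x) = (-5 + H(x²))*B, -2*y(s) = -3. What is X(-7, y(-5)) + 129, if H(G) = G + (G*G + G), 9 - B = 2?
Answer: 2137/16 ≈ 133.56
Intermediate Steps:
B = 7 (B = 9 - 1*2 = 9 - 2 = 7)
y(s) = 3/2 (y(s) = -½*(-3) = 3/2)
H(G) = G² + 2*G (H(G) = G + (G² + G) = G + (G + G²) = G² + 2*G)
X(f, x) = -5 + x²*(2 + x²) (X(f, x) = ((-5 + x²*(2 + x²))*7)/7 = (-35 + 7*x²*(2 + x²))/7 = -5 + x²*(2 + x²))
X(-7, y(-5)) + 129 = (-5 + (3/2)²*(2 + (3/2)²)) + 129 = (-5 + 9*(2 + 9/4)/4) + 129 = (-5 + (9/4)*(17/4)) + 129 = (-5 + 153/16) + 129 = 73/16 + 129 = 2137/16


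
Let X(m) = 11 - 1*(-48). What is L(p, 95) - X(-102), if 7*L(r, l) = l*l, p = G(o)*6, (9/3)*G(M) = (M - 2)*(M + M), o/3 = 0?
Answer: 8612/7 ≈ 1230.3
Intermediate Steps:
o = 0 (o = 3*0 = 0)
X(m) = 59 (X(m) = 11 + 48 = 59)
G(M) = 2*M*(-2 + M)/3 (G(M) = ((M - 2)*(M + M))/3 = ((-2 + M)*(2*M))/3 = (2*M*(-2 + M))/3 = 2*M*(-2 + M)/3)
p = 0 (p = ((⅔)*0*(-2 + 0))*6 = ((⅔)*0*(-2))*6 = 0*6 = 0)
L(r, l) = l²/7 (L(r, l) = (l*l)/7 = l²/7)
L(p, 95) - X(-102) = (⅐)*95² - 1*59 = (⅐)*9025 - 59 = 9025/7 - 59 = 8612/7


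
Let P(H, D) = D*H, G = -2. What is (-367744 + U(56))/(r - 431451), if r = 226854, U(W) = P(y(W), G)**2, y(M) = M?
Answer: 118400/68199 ≈ 1.7361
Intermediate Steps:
U(W) = 4*W**2 (U(W) = (-2*W)**2 = 4*W**2)
(-367744 + U(56))/(r - 431451) = (-367744 + 4*56**2)/(226854 - 431451) = (-367744 + 4*3136)/(-204597) = (-367744 + 12544)*(-1/204597) = -355200*(-1/204597) = 118400/68199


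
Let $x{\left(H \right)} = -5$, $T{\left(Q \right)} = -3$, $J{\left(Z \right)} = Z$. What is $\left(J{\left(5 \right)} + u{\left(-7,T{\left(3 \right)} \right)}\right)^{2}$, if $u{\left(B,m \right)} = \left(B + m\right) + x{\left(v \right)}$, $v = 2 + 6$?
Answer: $100$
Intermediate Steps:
$v = 8$
$u{\left(B,m \right)} = -5 + B + m$ ($u{\left(B,m \right)} = \left(B + m\right) - 5 = -5 + B + m$)
$\left(J{\left(5 \right)} + u{\left(-7,T{\left(3 \right)} \right)}\right)^{2} = \left(5 - 15\right)^{2} = \left(-10\right)^{2} = 100$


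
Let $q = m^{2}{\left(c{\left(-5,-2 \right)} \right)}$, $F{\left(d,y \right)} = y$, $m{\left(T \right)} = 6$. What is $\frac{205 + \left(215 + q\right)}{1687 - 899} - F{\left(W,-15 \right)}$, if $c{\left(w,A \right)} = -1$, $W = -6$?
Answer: $\frac{3069}{197} \approx 15.579$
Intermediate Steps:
$q = 36$ ($q = 6^{2} = 36$)
$\frac{205 + \left(215 + q\right)}{1687 - 899} - F{\left(W,-15 \right)} = \frac{205 + \left(215 + 36\right)}{1687 - 899} - -15 = \frac{205 + 251}{788} + 15 = 456 \cdot \frac{1}{788} + 15 = \frac{114}{197} + 15 = \frac{3069}{197}$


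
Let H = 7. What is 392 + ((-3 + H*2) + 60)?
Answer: 463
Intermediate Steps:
392 + ((-3 + H*2) + 60) = 392 + ((-3 + 7*2) + 60) = 392 + ((-3 + 14) + 60) = 392 + (11 + 60) = 392 + 71 = 463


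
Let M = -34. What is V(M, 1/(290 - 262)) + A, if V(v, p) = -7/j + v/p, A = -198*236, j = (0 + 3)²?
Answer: -429127/9 ≈ -47681.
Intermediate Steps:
j = 9 (j = 3² = 9)
A = -46728
V(v, p) = -7/9 + v/p
V(M, 1/(290 - 262)) + A = (-7/9 - 34/(1/(290 - 262))) - 46728 = (-7/9 - 34/(1/28)) - 46728 = (-7/9 - 34/1/28) - 46728 = (-7/9 - 34*28) - 46728 = (-7/9 - 952) - 46728 = -8575/9 - 46728 = -429127/9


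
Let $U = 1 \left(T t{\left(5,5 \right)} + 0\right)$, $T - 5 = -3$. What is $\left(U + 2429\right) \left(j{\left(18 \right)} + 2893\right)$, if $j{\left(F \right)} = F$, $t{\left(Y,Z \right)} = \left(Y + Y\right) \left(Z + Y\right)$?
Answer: $7653019$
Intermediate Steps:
$t{\left(Y,Z \right)} = 2 Y \left(Y + Z\right)$
$T = 2$ ($T = 5 - 3 = 2$)
$U = 200$ ($U = 1 \left(2 \cdot 2 \cdot 5 \left(5 + 5\right) + 0\right) = 1 \left(2 \cdot 2 \cdot 5 \cdot 10 + 0\right) = 1 \left(2 \cdot 100 + 0\right) = 1 \left(200 + 0\right) = 1 \cdot 200 = 200$)
$\left(U + 2429\right) \left(j{\left(18 \right)} + 2893\right) = \left(200 + 2429\right) \left(18 + 2893\right) = 2629 \cdot 2911 = 7653019$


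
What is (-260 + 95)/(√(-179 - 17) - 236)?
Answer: 9735/13973 + 1155*I/27946 ≈ 0.6967 + 0.04133*I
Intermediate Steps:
(-260 + 95)/(√(-179 - 17) - 236) = -165/(√(-196) - 236) = -165/(14*I - 236) = -165*(-236 - 14*I)/55892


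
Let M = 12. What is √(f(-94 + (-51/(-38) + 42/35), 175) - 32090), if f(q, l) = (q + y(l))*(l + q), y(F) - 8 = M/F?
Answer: I*√1727176939145/6650 ≈ 197.63*I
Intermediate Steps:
y(F) = 8 + 12/F
f(q, l) = (l + q)*(8 + q + 12/l) (f(q, l) = (q + (8 + 12/l))*(l + q) = (8 + q + 12/l)*(l + q) = (l + q)*(8 + q + 12/l))
√(f(-94 + (-51/(-38) + 42/35), 175) - 32090) = √((12 + (-94 + (-51/(-38) + 42/35))² + 8*175 + 8*(-94 + (-51/(-38) + 42/35)) + 175*(-94 + (-51/(-38) + 42/35)) + 12*(-94 + (-51/(-38) + 42/35))/175) - 32090) = √((12 + (-94 + (-51*(-1/38) + 42*(1/35)))² + 1400 + 8*(-94 + (-51*(-1/38) + 42*(1/35))) + 175*(-94 + (-51*(-1/38) + 42*(1/35))) + 12*(-94 + (-51*(-1/38) + 42*(1/35)))*(1/175)) - 32090) = √((12 + (-94 + (51/38 + 6/5))² + 1400 + 8*(-94 + (51/38 + 6/5)) + 175*(-94 + (51/38 + 6/5)) + 12*(-94 + (51/38 + 6/5))*(1/175)) - 32090) = √((12 + (-94 + 483/190)² + 1400 + 8*(-94 + 483/190) + 175*(-94 + 483/190) + 12*(-94 + 483/190)*(1/175)) - 32090) = √((12 + (-17377/190)² + 1400 + 8*(-17377/190) + 175*(-17377/190) + 12*(-17377/190)*(1/175)) - 32090) = √((12 + 301960129/36100 + 1400 - 69508/95 - 608195/38 - 104262/16625) - 32090) = √(-8802197547/1263500 - 32090) = √(-49347912547/1263500) = I*√1727176939145/6650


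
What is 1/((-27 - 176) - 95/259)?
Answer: -259/52672 ≈ -0.0049172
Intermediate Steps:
1/((-27 - 176) - 95/259) = 1/(-203 - 95*1/259) = 1/(-203 - 95/259) = 1/(-52672/259) = -259/52672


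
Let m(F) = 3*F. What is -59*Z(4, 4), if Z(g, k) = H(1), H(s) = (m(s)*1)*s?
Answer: -177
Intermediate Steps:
H(s) = 3*s² (H(s) = ((3*s)*1)*s = (3*s)*s = 3*s²)
Z(g, k) = 3 (Z(g, k) = 3*1² = 3*1 = 3)
-59*Z(4, 4) = -59*3 = -177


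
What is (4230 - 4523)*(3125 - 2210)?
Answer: -268095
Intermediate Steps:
(4230 - 4523)*(3125 - 2210) = -293*915 = -268095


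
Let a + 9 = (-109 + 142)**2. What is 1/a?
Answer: 1/1080 ≈ 0.00092593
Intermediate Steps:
a = 1080 (a = -9 + (-109 + 142)**2 = -9 + 33**2 = -9 + 1089 = 1080)
1/a = 1/1080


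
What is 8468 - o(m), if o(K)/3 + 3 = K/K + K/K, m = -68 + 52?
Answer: 8471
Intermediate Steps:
m = -16
o(K) = -3 (o(K) = -9 + 3*(K/K + K/K) = -9 + 3*(1 + 1) = -9 + 3*2 = -9 + 6 = -3)
8468 - o(m) = 8468 - 1*(-3) = 8468 + 3 = 8471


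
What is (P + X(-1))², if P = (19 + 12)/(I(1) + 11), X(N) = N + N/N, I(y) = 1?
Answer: 961/144 ≈ 6.6736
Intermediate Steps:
X(N) = 1 + N (X(N) = N + 1 = 1 + N)
P = 31/12 (P = (19 + 12)/(1 + 11) = 31/12 ≈ 2.5833)
(P + X(-1))² = (31/12 + (1 - 1))² = (31/12 + 0)² = (31/12)² = 961/144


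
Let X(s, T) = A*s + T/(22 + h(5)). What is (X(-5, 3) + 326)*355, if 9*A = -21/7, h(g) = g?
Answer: 1047250/9 ≈ 1.1636e+5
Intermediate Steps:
A = -1/3 (A = (-21/7)/9 = (-21*1/7)/9 = (1/9)*(-3) = -1/3 ≈ -0.33333)
X(s, T) = -s/3 + T/27 (X(s, T) = -s/3 + T/(22 + 5) = -s/3 + T/27)
(X(-5, 3) + 326)*355 = ((-1/3*(-5) + (1/27)*3) + 326)*355 = ((5/3 + 1/9) + 326)*355 = (16/9 + 326)*355 = (2950/9)*355 = 1047250/9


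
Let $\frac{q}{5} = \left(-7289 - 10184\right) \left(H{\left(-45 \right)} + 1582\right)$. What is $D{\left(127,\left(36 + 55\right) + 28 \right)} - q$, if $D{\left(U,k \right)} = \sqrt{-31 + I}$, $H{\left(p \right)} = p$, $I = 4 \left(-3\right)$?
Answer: $134280005 + i \sqrt{43} \approx 1.3428 \cdot 10^{8} + 6.5574 i$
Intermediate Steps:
$I = -12$
$D{\left(U,k \right)} = i \sqrt{43}$ ($D{\left(U,k \right)} = \sqrt{-31 - 12} = \sqrt{-43} = i \sqrt{43}$)
$q = -134280005$ ($q = 5 \left(-7289 - 10184\right) \left(-45 + 1582\right) = 5 \left(\left(-17473\right) 1537\right) = 5 \left(-26856001\right) = -134280005$)
$D{\left(127,\left(36 + 55\right) + 28 \right)} - q = i \sqrt{43} - -134280005 = i \sqrt{43} + 134280005 = 134280005 + i \sqrt{43}$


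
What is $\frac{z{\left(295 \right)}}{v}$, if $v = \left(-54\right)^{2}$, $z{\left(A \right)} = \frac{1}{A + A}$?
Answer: $\frac{1}{1720440} \approx 5.8125 \cdot 10^{-7}$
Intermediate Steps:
$z{\left(A \right)} = \frac{1}{2 A}$
$v = 2916$
$\frac{z{\left(295 \right)}}{v} = \frac{\frac{1}{2} \cdot \frac{1}{295}}{2916} = \frac{1}{2} \cdot \frac{1}{295} \cdot \frac{1}{2916} = \frac{1}{590} \cdot \frac{1}{2916} = \frac{1}{1720440}$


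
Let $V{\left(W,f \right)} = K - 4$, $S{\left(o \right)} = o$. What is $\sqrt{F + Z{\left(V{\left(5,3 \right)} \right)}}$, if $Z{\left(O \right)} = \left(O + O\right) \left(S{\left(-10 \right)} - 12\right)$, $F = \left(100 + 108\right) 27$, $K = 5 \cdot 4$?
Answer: $4 \sqrt{307} \approx 70.086$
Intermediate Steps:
$K = 20$
$F = 5616$ ($F = 208 \cdot 27 = 5616$)
$V{\left(W,f \right)} = 16$ ($V{\left(W,f \right)} = 20 - 4 = 16$)
$Z{\left(O \right)} = - 44 O$ ($Z{\left(O \right)} = \left(O + O\right) \left(-10 - 12\right) = 2 O \left(-22\right) = - 44 O$)
$\sqrt{F + Z{\left(V{\left(5,3 \right)} \right)}} = \sqrt{5616 - 704} = \sqrt{4912} = 4 \sqrt{307}$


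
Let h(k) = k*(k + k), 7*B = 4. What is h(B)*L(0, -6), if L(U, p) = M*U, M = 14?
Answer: 0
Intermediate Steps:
L(U, p) = 14*U
B = 4/7 (B = (⅐)*4 = 4/7 ≈ 0.57143)
h(k) = 2*k² (h(k) = k*(2*k) = 2*k²)
h(B)*L(0, -6) = (2*(4/7)²)*(14*0) = (2*(16/49))*0 = (32/49)*0 = 0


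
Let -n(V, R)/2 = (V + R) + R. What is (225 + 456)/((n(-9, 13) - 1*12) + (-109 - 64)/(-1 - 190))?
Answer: -43357/2871 ≈ -15.102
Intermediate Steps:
n(V, R) = -4*R - 2*V (n(V, R) = -2*((V + R) + R) = -2*((R + V) + R) = -2*(V + 2*R) = -4*R - 2*V)
(225 + 456)/((n(-9, 13) - 1*12) + (-109 - 64)/(-1 - 190)) = (225 + 456)/(((-4*13 - 2*(-9)) - 1*12) + (-109 - 64)/(-1 - 190)) = 681/(((-52 + 18) - 12) - 173/(-191)) = 681/((-34 - 12) - 173*(-1/191)) = 681/(-46 + 173/191) = 681/(-8613/191) = 681*(-191/8613) = -43357/2871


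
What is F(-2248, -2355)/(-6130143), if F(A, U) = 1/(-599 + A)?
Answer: 1/17452517121 ≈ 5.7298e-11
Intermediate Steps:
F(-2248, -2355)/(-6130143) = 1/(-599 - 2248*(-6130143)) = -1/6130143/(-2847) = -1/2847*(-1/6130143) = 1/17452517121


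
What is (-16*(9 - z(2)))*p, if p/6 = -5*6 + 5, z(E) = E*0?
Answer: 21600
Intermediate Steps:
z(E) = 0
p = -150 (p = 6*(-5*6 + 5) = 6*(-30 + 5) = 6*(-25) = -150)
(-16*(9 - z(2)))*p = -16*(9 - 1*0)*(-150) = -16*(9 + 0)*(-150) = -16*9*(-150) = -144*(-150) = 21600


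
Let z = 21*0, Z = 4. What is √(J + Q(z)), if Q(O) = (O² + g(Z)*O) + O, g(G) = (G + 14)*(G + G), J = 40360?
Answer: 2*√10090 ≈ 200.90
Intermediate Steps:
g(G) = 2*G*(14 + G) (g(G) = (14 + G)*(2*G) = 2*G*(14 + G))
z = 0
Q(O) = O² + 145*O (Q(O) = (O² + (2*4*(14 + 4))*O) + O = (O² + (2*4*18)*O) + O = (O² + 144*O) + O = O² + 145*O)
√(J + Q(z)) = √(40360 + 0*(145 + 0)) = √(40360 + 0*145) = √(40360 + 0) = √40360 = 2*√10090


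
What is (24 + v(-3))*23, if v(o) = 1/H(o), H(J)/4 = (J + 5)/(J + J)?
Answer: 2139/4 ≈ 534.75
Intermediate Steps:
H(J) = 2*(5 + J)/J (H(J) = 4*((J + 5)/(J + J)) = 4*((5 + J)/((2*J))) = 4*((5 + J)*(1/(2*J))) = 4*((5 + J)/(2*J)) = 2*(5 + J)/J)
v(o) = 1/(2 + 10/o)
(24 + v(-3))*23 = (24 + (½)*(-3)/(5 - 3))*23 = (24 + (½)*(-3)/2)*23 = (24 + (½)*(-3)*(½))*23 = (24 - ¾)*23 = (93/4)*23 = 2139/4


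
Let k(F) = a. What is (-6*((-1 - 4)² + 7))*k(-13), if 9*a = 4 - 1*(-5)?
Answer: -192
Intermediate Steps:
a = 1 (a = (4 - 1*(-5))/9 = (4 + 5)/9 = (⅑)*9 = 1)
k(F) = 1
(-6*((-1 - 4)² + 7))*k(-13) = -6*((-1 - 4)² + 7)*1 = -6*((-5)² + 7)*1 = -6*(25 + 7)*1 = -6*32*1 = -192*1 = -192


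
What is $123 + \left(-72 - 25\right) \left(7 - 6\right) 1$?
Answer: $26$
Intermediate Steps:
$123 + \left(-72 - 25\right) \left(7 - 6\right) 1 = 123 + \left(-72 - 25\right) 1 \cdot 1 = 123 - 97 = 26$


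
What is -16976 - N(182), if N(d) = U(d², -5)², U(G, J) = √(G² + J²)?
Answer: -1097216377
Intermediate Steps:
N(d) = 25 + d⁴ (N(d) = (√((d²)² + (-5)²))² = (√(d⁴ + 25))² = (√(25 + d⁴))² = 25 + d⁴)
-16976 - N(182) = -16976 - (25 + 182⁴) = -16976 - (25 + 1097199376) = -16976 - 1*1097199401 = -16976 - 1097199401 = -1097216377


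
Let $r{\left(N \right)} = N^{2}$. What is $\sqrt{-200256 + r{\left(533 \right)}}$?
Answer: $\sqrt{83833} \approx 289.54$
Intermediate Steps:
$\sqrt{-200256 + r{\left(533 \right)}} = \sqrt{-200256 + 533^{2}} = \sqrt{-200256 + 284089} = \sqrt{83833}$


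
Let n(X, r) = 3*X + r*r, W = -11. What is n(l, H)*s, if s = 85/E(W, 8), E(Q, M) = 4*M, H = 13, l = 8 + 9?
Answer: 4675/8 ≈ 584.38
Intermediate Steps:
l = 17
n(X, r) = r² + 3*X (n(X, r) = 3*X + r² = r² + 3*X)
s = 85/32 (s = 85/((4*8)) = 85/32 ≈ 2.6563)
n(l, H)*s = (13² + 3*17)*(85/32) = (169 + 51)*(85/32) = 220*(85/32) = 4675/8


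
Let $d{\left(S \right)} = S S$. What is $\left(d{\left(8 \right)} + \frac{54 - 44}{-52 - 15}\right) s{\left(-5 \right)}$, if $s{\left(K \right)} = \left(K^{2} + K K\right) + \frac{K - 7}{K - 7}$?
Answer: $\frac{218178}{67} \approx 3256.4$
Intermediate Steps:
$d{\left(S \right)} = S^{2}$
$s{\left(K \right)} = 1 + 2 K^{2}$ ($s{\left(K \right)} = \left(K^{2} + K^{2}\right) + \frac{-7 + K}{-7 + K} = 2 K^{2} + 1 = 1 + 2 K^{2}$)
$\left(d{\left(8 \right)} + \frac{54 - 44}{-52 - 15}\right) s{\left(-5 \right)} = \left(8^{2} + \frac{54 - 44}{-52 - 15}\right) \left(1 + 2 \left(-5\right)^{2}\right) = \left(64 + \frac{10}{-67}\right) \left(1 + 2 \cdot 25\right) = \left(64 + 10 \left(- \frac{1}{67}\right)\right) \left(1 + 50\right) = \left(64 - \frac{10}{67}\right) 51 = \frac{4278}{67} \cdot 51 = \frac{218178}{67}$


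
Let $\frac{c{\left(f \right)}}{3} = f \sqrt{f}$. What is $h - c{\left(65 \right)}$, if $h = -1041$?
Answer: $-1041 - 195 \sqrt{65} \approx -2613.1$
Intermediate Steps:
$c{\left(f \right)} = 3 f^{\frac{3}{2}}$ ($c{\left(f \right)} = 3 f \sqrt{f} = 3 f^{\frac{3}{2}}$)
$h - c{\left(65 \right)} = -1041 - 3 \cdot 65^{\frac{3}{2}} = -1041 - 3 \cdot 65 \sqrt{65} = -1041 - 195 \sqrt{65}$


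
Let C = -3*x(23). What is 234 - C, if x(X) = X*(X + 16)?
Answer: 2925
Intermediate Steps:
x(X) = X*(16 + X)
C = -2691 (C = -69*(16 + 23) = -69*39 = -3*897 = -2691)
234 - C = 234 - 1*(-2691) = 234 + 2691 = 2925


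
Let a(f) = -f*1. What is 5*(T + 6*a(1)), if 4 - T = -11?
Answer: 45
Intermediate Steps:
a(f) = -f
T = 15 (T = 4 - 1*(-11) = 4 + 11 = 15)
5*(T + 6*a(1)) = 5*(15 + 6*(-1*1)) = 5*(15 + 6*(-1)) = 5*(15 - 6) = 5*9 = 45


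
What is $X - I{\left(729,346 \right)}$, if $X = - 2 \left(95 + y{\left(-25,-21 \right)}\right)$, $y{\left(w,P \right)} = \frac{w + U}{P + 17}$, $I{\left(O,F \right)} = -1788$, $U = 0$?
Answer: $\frac{3171}{2} \approx 1585.5$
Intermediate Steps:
$y{\left(w,P \right)} = \frac{w}{17 + P}$ ($y{\left(w,P \right)} = \frac{w + 0}{P + 17} = \frac{w}{17 + P}$)
$X = - \frac{405}{2}$ ($X = - 2 \left(95 - \frac{25}{17 - 21}\right) = - 2 \left(95 - \frac{25}{-4}\right) = - 2 \left(95 - - \frac{25}{4}\right) = - 2 \left(95 + \frac{25}{4}\right) = \left(-2\right) \frac{405}{4} = - \frac{405}{2} \approx -202.5$)
$X - I{\left(729,346 \right)} = - \frac{405}{2} - -1788 = - \frac{405}{2} + 1788 = \frac{3171}{2}$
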